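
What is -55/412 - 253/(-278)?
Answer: 44473/57268 ≈ 0.77658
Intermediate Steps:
-55/412 - 253/(-278) = -55*1/412 - 253*(-1/278) = -55/412 + 253/278 = 44473/57268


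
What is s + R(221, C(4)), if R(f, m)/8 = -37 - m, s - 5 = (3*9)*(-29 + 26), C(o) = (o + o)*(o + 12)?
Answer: -1396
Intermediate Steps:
C(o) = 2*o*(12 + o) (C(o) = (2*o)*(12 + o) = 2*o*(12 + o))
s = -76 (s = 5 + (3*9)*(-29 + 26) = 5 + 27*(-3) = 5 - 81 = -76)
R(f, m) = -296 - 8*m (R(f, m) = 8*(-37 - m) = -296 - 8*m)
s + R(221, C(4)) = -76 + (-296 - 16*4*(12 + 4)) = -76 + (-296 - 16*4*16) = -76 + (-296 - 8*128) = -76 + (-296 - 1024) = -76 - 1320 = -1396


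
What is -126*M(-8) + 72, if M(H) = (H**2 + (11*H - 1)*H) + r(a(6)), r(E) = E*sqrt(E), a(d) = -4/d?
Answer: -97704 + 28*I*sqrt(6) ≈ -97704.0 + 68.586*I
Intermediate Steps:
r(E) = E**(3/2)
M(H) = H**2 + H*(-1 + 11*H) - 2*I*sqrt(6)/9 (M(H) = (H**2 + (11*H - 1)*H) + (-4/6)**(3/2) = (H**2 + (-1 + 11*H)*H) + (-4*1/6)**(3/2) = (H**2 + H*(-1 + 11*H)) + (-2/3)**(3/2) = (H**2 + H*(-1 + 11*H)) - 2*I*sqrt(6)/9 = H**2 + H*(-1 + 11*H) - 2*I*sqrt(6)/9)
-126*M(-8) + 72 = -126*(-1*(-8) + 12*(-8)**2 - 2*I*sqrt(6)/9) + 72 = -126*(8 + 12*64 - 2*I*sqrt(6)/9) + 72 = -126*(8 + 768 - 2*I*sqrt(6)/9) + 72 = -126*(776 - 2*I*sqrt(6)/9) + 72 = (-97776 + 28*I*sqrt(6)) + 72 = -97704 + 28*I*sqrt(6)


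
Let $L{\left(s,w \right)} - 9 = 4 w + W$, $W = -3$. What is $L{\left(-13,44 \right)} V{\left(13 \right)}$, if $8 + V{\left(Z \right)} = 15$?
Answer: $1274$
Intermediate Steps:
$V{\left(Z \right)} = 7$ ($V{\left(Z \right)} = -8 + 15 = 7$)
$L{\left(s,w \right)} = 6 + 4 w$ ($L{\left(s,w \right)} = 9 + \left(4 w - 3\right) = 9 + \left(-3 + 4 w\right) = 6 + 4 w$)
$L{\left(-13,44 \right)} V{\left(13 \right)} = \left(6 + 4 \cdot 44\right) 7 = \left(6 + 176\right) 7 = 182 \cdot 7 = 1274$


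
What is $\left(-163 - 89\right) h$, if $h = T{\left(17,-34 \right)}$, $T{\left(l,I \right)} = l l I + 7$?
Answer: $2474388$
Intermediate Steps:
$T{\left(l,I \right)} = 7 + I l^{2}$ ($T{\left(l,I \right)} = l^{2} I + 7 = I l^{2} + 7 = 7 + I l^{2}$)
$h = -9819$ ($h = 7 - 34 \cdot 17^{2} = 7 - 9826 = -9819$)
$\left(-163 - 89\right) h = \left(-163 - 89\right) \left(-9819\right) = \left(-252\right) \left(-9819\right) = 2474388$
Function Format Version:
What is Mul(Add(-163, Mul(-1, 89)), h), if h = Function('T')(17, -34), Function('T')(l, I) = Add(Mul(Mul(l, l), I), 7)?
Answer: 2474388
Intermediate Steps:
Function('T')(l, I) = Add(7, Mul(I, Pow(l, 2))) (Function('T')(l, I) = Add(Mul(Pow(l, 2), I), 7) = Add(Mul(I, Pow(l, 2)), 7) = Add(7, Mul(I, Pow(l, 2))))
h = -9819 (h = Add(7, Mul(-34, Pow(17, 2))) = Add(7, Mul(-34, 289)) = Add(7, -9826) = -9819)
Mul(Add(-163, Mul(-1, 89)), h) = Mul(Add(-163, Mul(-1, 89)), -9819) = Mul(Add(-163, -89), -9819) = Mul(-252, -9819) = 2474388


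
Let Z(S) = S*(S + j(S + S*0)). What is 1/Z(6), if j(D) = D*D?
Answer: 1/252 ≈ 0.0039683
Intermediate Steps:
j(D) = D**2
Z(S) = S*(S + S**2) (Z(S) = S*(S + (S + S*0)**2) = S*(S + (S + 0)**2) = S*(S + S**2))
1/Z(6) = 1/(6**2*(1 + 6)) = 1/(36*7) = 1/252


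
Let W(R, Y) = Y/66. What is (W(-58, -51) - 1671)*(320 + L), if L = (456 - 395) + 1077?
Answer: -26811891/11 ≈ -2.4374e+6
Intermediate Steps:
W(R, Y) = Y/66 (W(R, Y) = Y*(1/66) = Y/66)
L = 1138 (L = 61 + 1077 = 1138)
(W(-58, -51) - 1671)*(320 + L) = ((1/66)*(-51) - 1671)*(320 + 1138) = (-17/22 - 1671)*1458 = -36779/22*1458 = -26811891/11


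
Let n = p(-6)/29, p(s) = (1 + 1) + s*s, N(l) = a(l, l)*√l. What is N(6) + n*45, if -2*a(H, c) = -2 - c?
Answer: 1710/29 + 4*√6 ≈ 68.763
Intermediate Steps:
a(H, c) = 1 + c/2 (a(H, c) = -(-2 - c)/2 = 1 + c/2)
N(l) = √l*(1 + l/2) (N(l) = (1 + l/2)*√l = √l*(1 + l/2))
p(s) = 2 + s²
n = 38/29 (n = (2 + (-6)²)/29 = (2 + 36)*(1/29) = 38*(1/29) = 38/29 ≈ 1.3103)
N(6) + n*45 = √6*(2 + 6)/2 + (38/29)*45 = (½)*√6*8 + 1710/29 = 4*√6 + 1710/29 = 1710/29 + 4*√6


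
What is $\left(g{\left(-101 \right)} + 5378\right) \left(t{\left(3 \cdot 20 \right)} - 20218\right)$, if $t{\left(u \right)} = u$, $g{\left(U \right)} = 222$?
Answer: $-112884800$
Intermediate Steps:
$\left(g{\left(-101 \right)} + 5378\right) \left(t{\left(3 \cdot 20 \right)} - 20218\right) = \left(222 + 5378\right) \left(3 \cdot 20 - 20218\right) = 5600 \left(60 - 20218\right) = 5600 \left(-20158\right) = -112884800$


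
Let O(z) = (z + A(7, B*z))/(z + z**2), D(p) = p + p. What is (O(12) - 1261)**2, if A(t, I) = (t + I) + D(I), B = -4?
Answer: 38746379281/24336 ≈ 1.5921e+6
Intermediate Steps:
D(p) = 2*p
A(t, I) = t + 3*I (A(t, I) = (t + I) + 2*I = (I + t) + 2*I = t + 3*I)
O(z) = (7 - 11*z)/(z + z**2) (O(z) = (z + (7 + 3*(-4*z)))/(z + z**2) = (z + (7 - 12*z))/(z + z**2) = (7 - 11*z)/(z + z**2))
(O(12) - 1261)**2 = ((7 - 11*12)/(12*(1 + 12)) - 1261)**2 = ((1/12)*(7 - 132)/13 - 1261)**2 = ((1/12)*(1/13)*(-125) - 1261)**2 = (-125/156 - 1261)**2 = (-196841/156)**2 = 38746379281/24336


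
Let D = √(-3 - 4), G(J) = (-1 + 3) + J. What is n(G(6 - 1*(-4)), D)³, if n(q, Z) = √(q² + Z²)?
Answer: 137*√137 ≈ 1603.5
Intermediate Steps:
G(J) = 2 + J
D = I*√7 (D = √(-7) = I*√7 ≈ 2.6458*I)
n(q, Z) = √(Z² + q²)
n(G(6 - 1*(-4)), D)³ = (√((I*√7)² + (2 + (6 - 1*(-4)))²))³ = (√(-7 + (2 + (6 + 4))²))³ = (√(-7 + (2 + 10)²))³ = (√(-7 + 12²))³ = (√(-7 + 144))³ = (√137)³ = 137*√137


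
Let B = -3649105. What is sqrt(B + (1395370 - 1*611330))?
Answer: I*sqrt(2865065) ≈ 1692.7*I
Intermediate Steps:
sqrt(B + (1395370 - 1*611330)) = sqrt(-3649105 + (1395370 - 1*611330)) = sqrt(-3649105 + (1395370 - 611330)) = sqrt(-3649105 + 784040) = sqrt(-2865065) = I*sqrt(2865065)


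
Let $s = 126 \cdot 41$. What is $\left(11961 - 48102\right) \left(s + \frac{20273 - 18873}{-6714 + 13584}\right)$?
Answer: $- \frac{42756995554}{229} \approx -1.8671 \cdot 10^{8}$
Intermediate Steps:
$s = 5166$
$\left(11961 - 48102\right) \left(s + \frac{20273 - 18873}{-6714 + 13584}\right) = \left(11961 - 48102\right) \left(5166 + \frac{20273 - 18873}{-6714 + 13584}\right) = - 36141 \left(5166 + \frac{1400}{6870}\right) = - 36141 \left(5166 + 1400 \cdot \frac{1}{6870}\right) = - 36141 \left(5166 + \frac{140}{687}\right) = \left(-36141\right) \frac{3549182}{687} = - \frac{42756995554}{229}$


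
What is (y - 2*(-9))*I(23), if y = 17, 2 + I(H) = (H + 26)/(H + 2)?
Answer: -7/5 ≈ -1.4000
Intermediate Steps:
I(H) = -2 + (26 + H)/(2 + H) (I(H) = -2 + (H + 26)/(H + 2) = -2 + (26 + H)/(2 + H))
(y - 2*(-9))*I(23) = (17 - 2*(-9))*((22 - 1*23)/(2 + 23)) = (17 + 18)*((22 - 23)/25) = 35*((1/25)*(-1)) = 35*(-1/25) = -7/5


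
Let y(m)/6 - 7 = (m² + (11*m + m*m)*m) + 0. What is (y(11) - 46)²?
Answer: 278689636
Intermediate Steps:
y(m) = 42 + 6*m² + 6*m*(m² + 11*m) (y(m) = 42 + 6*((m² + (11*m + m*m)*m) + 0) = 42 + 6*((m² + (11*m + m²)*m) + 0) = 42 + 6*((m² + (m² + 11*m)*m) + 0) = 42 + 6*((m² + m*(m² + 11*m)) + 0) = 42 + 6*(m² + m*(m² + 11*m)) = 42 + (6*m² + 6*m*(m² + 11*m)) = 42 + 6*m² + 6*m*(m² + 11*m))
(y(11) - 46)² = ((42 + 6*11³ + 72*11²) - 46)² = ((42 + 6*1331 + 72*121) - 46)² = ((42 + 7986 + 8712) - 46)² = (16740 - 46)² = 16694² = 278689636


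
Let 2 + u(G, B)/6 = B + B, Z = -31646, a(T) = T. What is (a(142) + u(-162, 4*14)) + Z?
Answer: -30844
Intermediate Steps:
u(G, B) = -12 + 12*B (u(G, B) = -12 + 6*(B + B) = -12 + 6*(2*B) = -12 + 12*B)
(a(142) + u(-162, 4*14)) + Z = (142 + (-12 + 12*(4*14))) - 31646 = (142 + (-12 + 12*56)) - 31646 = (142 + (-12 + 672)) - 31646 = (142 + 660) - 31646 = 802 - 31646 = -30844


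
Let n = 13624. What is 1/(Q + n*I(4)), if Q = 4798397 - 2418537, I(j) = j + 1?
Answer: 1/2447980 ≈ 4.0850e-7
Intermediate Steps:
I(j) = 1 + j
Q = 2379860
1/(Q + n*I(4)) = 1/(2379860 + 13624*(1 + 4)) = 1/(2379860 + 13624*5) = 1/(2379860 + 68120) = 1/2447980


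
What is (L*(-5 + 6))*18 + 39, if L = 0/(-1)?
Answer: 39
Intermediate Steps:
L = 0 (L = 0*(-1) = 0)
(L*(-5 + 6))*18 + 39 = (0*(-5 + 6))*18 + 39 = (0*1)*18 + 39 = 0*18 + 39 = 0 + 39 = 39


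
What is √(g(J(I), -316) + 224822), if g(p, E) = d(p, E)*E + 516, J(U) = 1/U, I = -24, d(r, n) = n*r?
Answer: 2*√497649/3 ≈ 470.29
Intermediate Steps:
g(p, E) = 516 + p*E² (g(p, E) = (E*p)*E + 516 = p*E² + 516 = 516 + p*E²)
√(g(J(I), -316) + 224822) = √((516 + (-316)²/(-24)) + 224822) = √((516 - 1/24*99856) + 224822) = √((516 - 12482/3) + 224822) = √(-10934/3 + 224822) = √(663532/3) = 2*√497649/3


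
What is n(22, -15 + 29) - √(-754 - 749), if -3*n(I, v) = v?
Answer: -14/3 - 3*I*√167 ≈ -4.6667 - 38.769*I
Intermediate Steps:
n(I, v) = -v/3
n(22, -15 + 29) - √(-754 - 749) = -(-15 + 29)/3 - √(-754 - 749) = -⅓*14 - √(-1503) = -14/3 - 3*I*√167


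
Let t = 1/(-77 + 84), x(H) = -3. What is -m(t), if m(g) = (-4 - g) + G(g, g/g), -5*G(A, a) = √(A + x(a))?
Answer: 29/7 + 2*I*√35/35 ≈ 4.1429 + 0.33806*I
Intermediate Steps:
t = ⅐ (t = 1/7 = ⅐ ≈ 0.14286)
G(A, a) = -√(-3 + A)/5 (G(A, a) = -√(A - 3)/5 = -√(-3 + A)/5)
m(g) = -4 - g - √(-3 + g)/5 (m(g) = (-4 - g) - √(-3 + g)/5 = -4 - g - √(-3 + g)/5)
-m(t) = -(-4 - 1*⅐ - √(-3 + ⅐)/5) = -(-4 - ⅐ - 2*I*√35/35) = -(-29/7 - 2*I*√35/35) = 29/7 + 2*I*√35/35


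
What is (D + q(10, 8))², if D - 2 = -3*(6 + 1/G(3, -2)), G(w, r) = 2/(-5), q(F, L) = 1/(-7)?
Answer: 14641/196 ≈ 74.699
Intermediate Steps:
q(F, L) = -⅐
G(w, r) = -⅖ (G(w, r) = 2*(-⅕) = -⅖)
D = -17/2 (D = 2 - 3*(6 + 1/(-⅖)) = 2 - 3*(6 + 1*(-5/2)) = 2 - 3*(6 - 5/2) = 2 - 3*7/2 = 2 - 21/2 = -17/2 ≈ -8.5000)
(D + q(10, 8))² = (-17/2 - ⅐)² = (-121/14)² = 14641/196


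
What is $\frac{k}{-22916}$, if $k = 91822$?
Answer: $- \frac{45911}{11458} \approx -4.0069$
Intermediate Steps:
$\frac{k}{-22916} = \frac{91822}{-22916} = 91822 \left(- \frac{1}{22916}\right) = - \frac{45911}{11458}$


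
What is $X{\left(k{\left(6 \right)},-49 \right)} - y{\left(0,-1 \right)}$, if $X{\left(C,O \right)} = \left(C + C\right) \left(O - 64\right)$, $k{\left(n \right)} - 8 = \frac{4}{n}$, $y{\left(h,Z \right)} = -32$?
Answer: $- \frac{5780}{3} \approx -1926.7$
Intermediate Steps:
$k{\left(n \right)} = 8 + \frac{4}{n}$
$X{\left(C,O \right)} = 2 C \left(-64 + O\right)$
$X{\left(k{\left(6 \right)},-49 \right)} - y{\left(0,-1 \right)} = 2 \left(8 + \frac{4}{6}\right) \left(-64 - 49\right) - -32 = 2 \left(8 + 4 \cdot \frac{1}{6}\right) \left(-113\right) + 32 = 2 \left(8 + \frac{2}{3}\right) \left(-113\right) + 32 = 2 \cdot \frac{26}{3} \left(-113\right) + 32 = - \frac{5876}{3} + 32 = - \frac{5780}{3}$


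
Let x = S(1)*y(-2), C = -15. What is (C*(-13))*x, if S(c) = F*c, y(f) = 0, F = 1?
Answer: 0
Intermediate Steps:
S(c) = c (S(c) = 1*c = c)
x = 0 (x = 1*0 = 0)
(C*(-13))*x = -15*(-13)*0 = 195*0 = 0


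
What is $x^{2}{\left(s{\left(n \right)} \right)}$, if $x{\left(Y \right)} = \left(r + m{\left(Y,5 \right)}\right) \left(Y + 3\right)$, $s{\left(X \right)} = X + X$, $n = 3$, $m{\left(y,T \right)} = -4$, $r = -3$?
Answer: $3969$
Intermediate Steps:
$s{\left(X \right)} = 2 X$
$x{\left(Y \right)} = -21 - 7 Y$ ($x{\left(Y \right)} = \left(-3 - 4\right) \left(Y + 3\right) = - 7 \left(3 + Y\right) = -21 - 7 Y$)
$x^{2}{\left(s{\left(n \right)} \right)} = \left(-21 - 7 \cdot 2 \cdot 3\right)^{2} = \left(-21 - 42\right)^{2} = \left(-63\right)^{2} = 3969$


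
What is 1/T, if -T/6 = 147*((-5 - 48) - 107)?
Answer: 1/141120 ≈ 7.0862e-6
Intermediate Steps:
T = 141120 (T = -882*((-5 - 48) - 107) = -882*(-53 - 107) = -882*(-160) = -6*(-23520) = 141120)
1/T = 1/141120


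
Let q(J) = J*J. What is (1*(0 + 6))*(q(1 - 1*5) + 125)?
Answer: 846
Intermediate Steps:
q(J) = J²
(1*(0 + 6))*(q(1 - 1*5) + 125) = (1*(0 + 6))*((1 - 1*5)² + 125) = (1*6)*((1 - 5)² + 125) = 6*((-4)² + 125) = 6*(16 + 125) = 6*141 = 846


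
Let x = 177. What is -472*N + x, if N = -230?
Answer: 108737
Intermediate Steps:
-472*N + x = -472*(-230) + 177 = 108560 + 177 = 108737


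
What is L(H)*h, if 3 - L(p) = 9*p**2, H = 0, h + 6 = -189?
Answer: -585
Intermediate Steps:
h = -195 (h = -6 - 189 = -195)
L(p) = 3 - 9*p**2
L(H)*h = (3 - 9*0**2)*(-195) = (3 - 9*0)*(-195) = (3 + 0)*(-195) = 3*(-195) = -585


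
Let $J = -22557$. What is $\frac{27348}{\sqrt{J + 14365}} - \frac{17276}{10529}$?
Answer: $- \frac{17276}{10529} - \frac{6837 i \sqrt{2}}{32} \approx -1.6408 - 302.16 i$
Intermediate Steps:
$\frac{27348}{\sqrt{J + 14365}} - \frac{17276}{10529} = \frac{27348}{\sqrt{-22557 + 14365}} - \frac{17276}{10529} = \frac{27348}{\sqrt{-8192}} - \frac{17276}{10529} = \frac{27348}{64 i \sqrt{2}} - \frac{17276}{10529} = 27348 \left(- \frac{i \sqrt{2}}{128}\right) - \frac{17276}{10529} = - \frac{6837 i \sqrt{2}}{32} - \frac{17276}{10529} = - \frac{17276}{10529} - \frac{6837 i \sqrt{2}}{32}$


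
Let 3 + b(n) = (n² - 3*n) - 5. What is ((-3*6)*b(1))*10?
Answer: 1800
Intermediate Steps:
b(n) = -8 + n² - 3*n (b(n) = -3 + ((n² - 3*n) - 5) = -3 + (-5 + n² - 3*n) = -8 + n² - 3*n)
((-3*6)*b(1))*10 = ((-3*6)*(-8 + 1² - 3*1))*10 = -18*(-8 + 1 - 3)*10 = -18*(-10)*10 = 180*10 = 1800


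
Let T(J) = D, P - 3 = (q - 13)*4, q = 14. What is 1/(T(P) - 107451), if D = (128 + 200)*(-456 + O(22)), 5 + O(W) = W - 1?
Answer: -1/251771 ≈ -3.9719e-6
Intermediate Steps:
O(W) = -6 + W (O(W) = -5 + (W - 1) = -5 + (-1 + W) = -6 + W)
P = 7 (P = 3 + (14 - 13)*4 = 3 + 1*4 = 3 + 4 = 7)
D = -144320 (D = (128 + 200)*(-456 + (-6 + 22)) = 328*(-456 + 16) = 328*(-440) = -144320)
T(J) = -144320
1/(T(P) - 107451) = 1/(-144320 - 107451) = 1/(-251771) = -1/251771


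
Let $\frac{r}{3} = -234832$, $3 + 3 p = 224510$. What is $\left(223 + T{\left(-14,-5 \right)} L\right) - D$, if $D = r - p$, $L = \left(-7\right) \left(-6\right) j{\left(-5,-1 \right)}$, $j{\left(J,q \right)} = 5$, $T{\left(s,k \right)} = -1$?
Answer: $\frac{2338034}{3} \approx 7.7935 \cdot 10^{5}$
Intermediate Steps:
$p = \frac{224507}{3}$ ($p = -1 + \frac{1}{3} \cdot 224510 = -1 + \frac{224510}{3} = \frac{224507}{3} \approx 74836.0$)
$L = 210$ ($L = \left(-7\right) \left(-6\right) 5 = 42 \cdot 5 = 210$)
$r = -704496$ ($r = 3 \left(-234832\right) = -704496$)
$D = - \frac{2337995}{3}$ ($D = -704496 - \frac{224507}{3} = - \frac{2337995}{3} \approx -7.7933 \cdot 10^{5}$)
$\left(223 + T{\left(-14,-5 \right)} L\right) - D = \left(223 - 210\right) - - \frac{2337995}{3} = \left(223 - 210\right) + \frac{2337995}{3} = 13 + \frac{2337995}{3} = \frac{2338034}{3}$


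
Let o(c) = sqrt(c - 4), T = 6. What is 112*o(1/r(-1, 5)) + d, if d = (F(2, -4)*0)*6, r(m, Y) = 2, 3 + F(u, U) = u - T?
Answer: 56*I*sqrt(14) ≈ 209.53*I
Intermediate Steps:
F(u, U) = -9 + u (F(u, U) = -3 + (u - 1*6) = -3 + (u - 6) = -3 + (-6 + u) = -9 + u)
d = 0 (d = ((-9 + 2)*0)*6 = -7*0*6 = 0*6 = 0)
o(c) = sqrt(-4 + c)
112*o(1/r(-1, 5)) + d = 112*sqrt(-4 + 1/2) + 0 = 112*sqrt(-7/2) + 0 = 112*(I*sqrt(14)/2) + 0 = 56*I*sqrt(14) + 0 = 56*I*sqrt(14)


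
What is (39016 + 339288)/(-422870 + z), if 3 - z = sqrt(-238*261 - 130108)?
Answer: -159972277568/178816691915 + 378304*I*sqrt(192226)/178816691915 ≈ -0.89462 + 0.00092755*I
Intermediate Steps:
z = 3 - I*sqrt(192226) (z = 3 - sqrt(-238*261 - 130108) = 3 - sqrt(-62118 - 130108) = 3 - sqrt(-192226) = 3 - I*sqrt(192226) ≈ 3.0 - 438.44*I)
(39016 + 339288)/(-422870 + z) = (39016 + 339288)/(-422870 + (3 - I*sqrt(192226))) = 378304/(-422867 - I*sqrt(192226))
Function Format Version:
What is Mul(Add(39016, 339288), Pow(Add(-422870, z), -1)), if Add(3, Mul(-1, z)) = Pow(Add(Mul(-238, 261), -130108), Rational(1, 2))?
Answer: Add(Rational(-159972277568, 178816691915), Mul(Rational(378304, 178816691915), I, Pow(192226, Rational(1, 2)))) ≈ Add(-0.89462, Mul(0.00092755, I))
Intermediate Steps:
z = Add(3, Mul(-1, I, Pow(192226, Rational(1, 2)))) (z = Add(3, Mul(-1, Pow(Add(Mul(-238, 261), -130108), Rational(1, 2)))) = Add(3, Mul(-1, Pow(Add(-62118, -130108), Rational(1, 2)))) = Add(3, Mul(-1, Pow(-192226, Rational(1, 2)))) = Add(3, Mul(-1, Mul(I, Pow(192226, Rational(1, 2))))) = Add(3, Mul(-1, I, Pow(192226, Rational(1, 2)))) ≈ Add(3.0000, Mul(-438.44, I)))
Mul(Add(39016, 339288), Pow(Add(-422870, z), -1)) = Mul(Add(39016, 339288), Pow(Add(-422870, Add(3, Mul(-1, I, Pow(192226, Rational(1, 2))))), -1)) = Mul(378304, Pow(Add(-422867, Mul(-1, I, Pow(192226, Rational(1, 2)))), -1))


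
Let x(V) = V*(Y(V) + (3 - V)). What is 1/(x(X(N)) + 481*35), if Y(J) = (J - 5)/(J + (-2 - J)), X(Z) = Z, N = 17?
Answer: 1/16495 ≈ 6.0624e-5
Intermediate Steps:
Y(J) = 5/2 - J/2 (Y(J) = (-5 + J)/(-2) = (-5 + J)*(-½) = 5/2 - J/2)
x(V) = V*(11/2 - 3*V/2) (x(V) = V*((5/2 - V/2) + (3 - V)) = V*(11/2 - 3*V/2))
1/(x(X(N)) + 481*35) = 1/((½)*17*(11 - 3*17) + 481*35) = 1/((½)*17*(11 - 51) + 16835) = 1/((½)*17*(-40) + 16835) = 1/(-340 + 16835) = 1/16495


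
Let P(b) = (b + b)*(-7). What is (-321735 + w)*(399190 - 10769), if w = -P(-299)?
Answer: -126594560741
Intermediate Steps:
P(b) = -14*b (P(b) = (2*b)*(-7) = -14*b)
w = -4186 (w = -(-14)*(-299) = -1*4186 = -4186)
(-321735 + w)*(399190 - 10769) = (-321735 - 4186)*(399190 - 10769) = -325921*388421 = -126594560741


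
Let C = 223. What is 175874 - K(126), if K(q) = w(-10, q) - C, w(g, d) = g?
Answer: 176107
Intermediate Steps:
K(q) = -233 (K(q) = -10 - 1*223 = -10 - 223 = -233)
175874 - K(126) = 175874 - 1*(-233) = 175874 + 233 = 176107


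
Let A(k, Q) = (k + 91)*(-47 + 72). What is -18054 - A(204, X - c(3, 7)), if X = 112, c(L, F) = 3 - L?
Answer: -25429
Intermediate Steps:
A(k, Q) = 2275 + 25*k (A(k, Q) = (91 + k)*25 = 2275 + 25*k)
-18054 - A(204, X - c(3, 7)) = -18054 - (2275 + 25*204) = -18054 - (2275 + 5100) = -18054 - 1*7375 = -18054 - 7375 = -25429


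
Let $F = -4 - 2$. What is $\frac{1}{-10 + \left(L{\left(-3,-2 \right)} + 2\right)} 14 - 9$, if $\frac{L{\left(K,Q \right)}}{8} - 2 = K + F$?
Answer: $- \frac{295}{32} \approx -9.2188$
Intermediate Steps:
$F = -6$
$L{\left(K,Q \right)} = -32 + 8 K$ ($L{\left(K,Q \right)} = 16 + 8 \left(K - 6\right) = 16 + 8 \left(-6 + K\right) = 16 + \left(-48 + 8 K\right) = -32 + 8 K$)
$\frac{1}{-10 + \left(L{\left(-3,-2 \right)} + 2\right)} 14 - 9 = \frac{1}{-10 + \left(\left(-32 + 8 \left(-3\right)\right) + 2\right)} 14 - 9 = \frac{1}{-10 + \left(\left(-32 - 24\right) + 2\right)} 14 - 9 = \frac{1}{-10 + \left(-56 + 2\right)} 14 - 9 = \frac{1}{-10 - 54} \cdot 14 - 9 = \frac{1}{-64} \cdot 14 - 9 = \left(- \frac{1}{64}\right) 14 - 9 = - \frac{7}{32} - 9 = - \frac{295}{32}$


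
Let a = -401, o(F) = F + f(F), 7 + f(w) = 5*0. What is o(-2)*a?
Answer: 3609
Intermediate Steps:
f(w) = -7 (f(w) = -7 + 5*0 = -7 + 0 = -7)
o(F) = -7 + F (o(F) = F - 7 = -7 + F)
o(-2)*a = (-7 - 2)*(-401) = -9*(-401) = 3609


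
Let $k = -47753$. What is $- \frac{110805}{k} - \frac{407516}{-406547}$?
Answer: $\frac{64507551883}{19413838891} \approx 3.3228$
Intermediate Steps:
$- \frac{110805}{k} - \frac{407516}{-406547} = - \frac{110805}{-47753} - \frac{407516}{-406547} = \left(-110805\right) \left(- \frac{1}{47753}\right) - - \frac{407516}{406547} = \frac{110805}{47753} + \frac{407516}{406547} = \frac{64507551883}{19413838891}$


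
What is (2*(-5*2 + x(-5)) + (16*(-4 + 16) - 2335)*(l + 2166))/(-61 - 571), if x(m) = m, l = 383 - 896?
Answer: 3542409/632 ≈ 5605.1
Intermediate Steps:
l = -513
(2*(-5*2 + x(-5)) + (16*(-4 + 16) - 2335)*(l + 2166))/(-61 - 571) = (2*(-5*2 - 5) + (16*(-4 + 16) - 2335)*(-513 + 2166))/(-61 - 571) = (2*(-10 - 5) + (16*12 - 2335)*1653)/(-632) = (2*(-15) + (192 - 2335)*1653)*(-1/632) = (-30 - 2143*1653)*(-1/632) = (-30 - 3542379)*(-1/632) = -3542409*(-1/632) = 3542409/632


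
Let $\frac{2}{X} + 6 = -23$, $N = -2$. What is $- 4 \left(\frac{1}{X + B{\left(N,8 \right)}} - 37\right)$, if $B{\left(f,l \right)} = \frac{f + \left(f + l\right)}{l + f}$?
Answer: $\frac{1837}{13} \approx 141.31$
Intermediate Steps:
$X = - \frac{2}{29}$ ($X = \frac{2}{-6 - 23} = \frac{2}{-29} = 2 \left(- \frac{1}{29}\right) = - \frac{2}{29} \approx -0.068966$)
$B{\left(f,l \right)} = \frac{l + 2 f}{f + l}$
$- 4 \left(\frac{1}{X + B{\left(N,8 \right)}} - 37\right) = - 4 \left(\frac{1}{- \frac{2}{29} + \frac{8 + 2 \left(-2\right)}{-2 + 8}} - 37\right) = - 4 \left(\frac{1}{- \frac{2}{29} + \frac{8 - 4}{6}} - 37\right) = - 4 \left(\frac{1}{- \frac{2}{29} + \frac{1}{6} \cdot 4} - 37\right) = - 4 \left(\frac{1}{- \frac{2}{29} + \frac{2}{3}} - 37\right) = - 4 \left(\frac{1}{\frac{52}{87}} - 37\right) = - 4 \left(\frac{87}{52} - 37\right) = \left(-4\right) \left(- \frac{1837}{52}\right) = \frac{1837}{13}$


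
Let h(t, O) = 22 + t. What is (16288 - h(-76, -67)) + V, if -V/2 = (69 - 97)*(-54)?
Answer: 13318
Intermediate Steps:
V = -3024 (V = -2*(69 - 97)*(-54) = -(-56)*(-54) = -2*1512 = -3024)
(16288 - h(-76, -67)) + V = (16288 - (22 - 76)) - 3024 = (16288 - 1*(-54)) - 3024 = (16288 + 54) - 3024 = 16342 - 3024 = 13318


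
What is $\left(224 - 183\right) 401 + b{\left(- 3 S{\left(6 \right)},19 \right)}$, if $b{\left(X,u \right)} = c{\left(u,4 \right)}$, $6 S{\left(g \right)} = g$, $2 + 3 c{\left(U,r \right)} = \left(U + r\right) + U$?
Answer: $\frac{49363}{3} \approx 16454.0$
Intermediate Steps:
$c{\left(U,r \right)} = - \frac{2}{3} + \frac{r}{3} + \frac{2 U}{3}$ ($c{\left(U,r \right)} = - \frac{2}{3} + \frac{\left(U + r\right) + U}{3} = - \frac{2}{3} + \frac{r + 2 U}{3} = - \frac{2}{3} + \left(\frac{r}{3} + \frac{2 U}{3}\right) = - \frac{2}{3} + \frac{r}{3} + \frac{2 U}{3}$)
$S{\left(g \right)} = \frac{g}{6}$
$b{\left(X,u \right)} = \frac{2}{3} + \frac{2 u}{3}$ ($b{\left(X,u \right)} = - \frac{2}{3} + \frac{1}{3} \cdot 4 + \frac{2 u}{3} = - \frac{2}{3} + \frac{4}{3} + \frac{2 u}{3} = \frac{2}{3} + \frac{2 u}{3}$)
$\left(224 - 183\right) 401 + b{\left(- 3 S{\left(6 \right)},19 \right)} = \left(224 - 183\right) 401 + \left(\frac{2}{3} + \frac{2}{3} \cdot 19\right) = \left(224 - 183\right) 401 + \left(\frac{2}{3} + \frac{38}{3}\right) = 41 \cdot 401 + \frac{40}{3} = 16441 + \frac{40}{3} = \frac{49363}{3}$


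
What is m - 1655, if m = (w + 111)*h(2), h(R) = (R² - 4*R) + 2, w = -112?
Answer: -1653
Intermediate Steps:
h(R) = 2 + R² - 4*R
m = 2 (m = (-112 + 111)*(2 + 2² - 4*2) = -(2 + 4 - 8) = -1*(-2) = 2)
m - 1655 = 2 - 1655 = -1653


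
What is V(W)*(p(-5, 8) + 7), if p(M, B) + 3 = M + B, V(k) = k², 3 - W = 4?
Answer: 7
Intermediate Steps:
W = -1 (W = 3 - 1*4 = 3 - 4 = -1)
p(M, B) = -3 + B + M (p(M, B) = -3 + (M + B) = -3 + (B + M) = -3 + B + M)
V(W)*(p(-5, 8) + 7) = (-1)²*((-3 + 8 - 5) + 7) = 1*(0 + 7) = 1*7 = 7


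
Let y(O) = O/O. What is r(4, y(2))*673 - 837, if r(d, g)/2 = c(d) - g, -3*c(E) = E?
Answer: -11933/3 ≈ -3977.7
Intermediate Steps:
y(O) = 1
c(E) = -E/3
r(d, g) = -2*g - 2*d/3 (r(d, g) = 2*(-d/3 - g) = 2*(-g - d/3) = -2*g - 2*d/3)
r(4, y(2))*673 - 837 = (-2*1 - ⅔*4)*673 - 837 = (-2 - 8/3)*673 - 837 = -14/3*673 - 837 = -9422/3 - 837 = -11933/3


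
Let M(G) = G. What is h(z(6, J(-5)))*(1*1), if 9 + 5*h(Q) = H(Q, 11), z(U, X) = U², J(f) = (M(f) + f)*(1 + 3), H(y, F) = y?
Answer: 27/5 ≈ 5.4000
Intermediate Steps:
J(f) = 8*f (J(f) = (f + f)*(1 + 3) = (2*f)*4 = 8*f)
h(Q) = -9/5 + Q/5
h(z(6, J(-5)))*(1*1) = (-9/5 + (⅕)*6²)*(1*1) = (-9/5 + (⅕)*36)*1 = (-9/5 + 36/5)*1 = (27/5)*1 = 27/5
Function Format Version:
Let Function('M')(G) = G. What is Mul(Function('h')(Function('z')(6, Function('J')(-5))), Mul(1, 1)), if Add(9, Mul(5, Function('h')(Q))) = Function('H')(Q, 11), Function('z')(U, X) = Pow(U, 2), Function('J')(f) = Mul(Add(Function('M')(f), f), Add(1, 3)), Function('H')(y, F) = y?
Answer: Rational(27, 5) ≈ 5.4000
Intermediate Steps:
Function('J')(f) = Mul(8, f) (Function('J')(f) = Mul(Add(f, f), Add(1, 3)) = Mul(Mul(2, f), 4) = Mul(8, f))
Function('h')(Q) = Add(Rational(-9, 5), Mul(Rational(1, 5), Q))
Mul(Function('h')(Function('z')(6, Function('J')(-5))), Mul(1, 1)) = Mul(Add(Rational(-9, 5), Mul(Rational(1, 5), Pow(6, 2))), Mul(1, 1)) = Mul(Add(Rational(-9, 5), Mul(Rational(1, 5), 36)), 1) = Mul(Add(Rational(-9, 5), Rational(36, 5)), 1) = Mul(Rational(27, 5), 1) = Rational(27, 5)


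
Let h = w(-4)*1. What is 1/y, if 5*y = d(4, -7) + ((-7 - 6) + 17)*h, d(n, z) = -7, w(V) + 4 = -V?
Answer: -5/7 ≈ -0.71429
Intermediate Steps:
w(V) = -4 - V
h = 0 (h = (-4 - 1*(-4))*1 = (-4 + 4)*1 = 0*1 = 0)
y = -7/5 (y = (-7 + ((-7 - 6) + 17)*0)/5 = (-7 + (-13 + 17)*0)/5 = (-7 + 4*0)/5 = (-7 + 0)/5 = (1/5)*(-7) = -7/5 ≈ -1.4000)
1/y = 1/(-7/5) = -5/7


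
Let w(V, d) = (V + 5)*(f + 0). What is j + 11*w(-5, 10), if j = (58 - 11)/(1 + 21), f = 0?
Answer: 47/22 ≈ 2.1364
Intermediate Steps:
w(V, d) = 0 (w(V, d) = (V + 5)*(0 + 0) = (5 + V)*0 = 0)
j = 47/22 ≈ 2.1364
j + 11*w(-5, 10) = 47/22 + 11*0 = 47/22 + 0 = 47/22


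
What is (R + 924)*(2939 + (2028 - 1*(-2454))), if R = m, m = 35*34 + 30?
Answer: 15910624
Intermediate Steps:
m = 1220 (m = 1190 + 30 = 1220)
R = 1220
(R + 924)*(2939 + (2028 - 1*(-2454))) = (1220 + 924)*(2939 + (2028 - 1*(-2454))) = 2144*(2939 + (2028 + 2454)) = 2144*(2939 + 4482) = 2144*7421 = 15910624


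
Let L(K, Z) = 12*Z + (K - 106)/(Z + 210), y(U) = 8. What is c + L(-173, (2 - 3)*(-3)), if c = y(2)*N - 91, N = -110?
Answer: -66478/71 ≈ -936.31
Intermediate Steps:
L(K, Z) = 12*Z + (-106 + K)/(210 + Z)
c = -971 (c = 8*(-110) - 91 = -880 - 91 = -971)
c + L(-173, (2 - 3)*(-3)) = -971 + (-106 - 173 + 12*((2 - 3)*(-3))² + 2520*((2 - 3)*(-3)))/(210 + (2 - 3)*(-3)) = -971 + (-106 - 173 + 12*(-1*(-3))² + 2520*(-1*(-3)))/(210 - 1*(-3)) = -971 + (-106 - 173 + 12*3² + 2520*3)/(210 + 3) = -971 + (-106 - 173 + 12*9 + 7560)/213 = -971 + (-106 - 173 + 108 + 7560)/213 = -971 + (1/213)*7389 = -971 + 2463/71 = -66478/71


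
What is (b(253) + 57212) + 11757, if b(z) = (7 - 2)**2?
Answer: 68994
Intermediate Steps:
b(z) = 25 (b(z) = 5**2 = 25)
(b(253) + 57212) + 11757 = (25 + 57212) + 11757 = 57237 + 11757 = 68994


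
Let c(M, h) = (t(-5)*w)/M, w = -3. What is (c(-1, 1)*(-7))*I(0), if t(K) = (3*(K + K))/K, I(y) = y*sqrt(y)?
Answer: 0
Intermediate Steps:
I(y) = y**(3/2)
t(K) = 6 (t(K) = (3*(2*K))/K = (6*K)/K = 6)
c(M, h) = -18/M (c(M, h) = (6*(-3))/M = -18/M)
(c(-1, 1)*(-7))*I(0) = (-18/(-1)*(-7))*0**(3/2) = (-18*(-1)*(-7))*0 = (18*(-7))*0 = -126*0 = 0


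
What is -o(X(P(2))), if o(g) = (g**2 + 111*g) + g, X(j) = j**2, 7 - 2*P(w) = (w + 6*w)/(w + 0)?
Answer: 0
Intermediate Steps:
P(w) = 0 (P(w) = 7/2 - (w + 6*w)/(2*(w + 0)) = 7/2 - 7*w/(2*w) = 7/2 - 1/2*7 = 7/2 - 7/2 = 0)
o(g) = g**2 + 112*g
-o(X(P(2))) = -0**2*(112 + 0**2) = -0*(112 + 0) = -0*112 = -1*0 = 0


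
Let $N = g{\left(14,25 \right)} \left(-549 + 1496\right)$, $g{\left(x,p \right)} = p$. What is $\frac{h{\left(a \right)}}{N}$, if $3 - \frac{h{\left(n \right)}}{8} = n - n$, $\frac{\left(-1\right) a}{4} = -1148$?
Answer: $\frac{24}{23675} \approx 0.0010137$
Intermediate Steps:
$a = 4592$ ($a = \left(-4\right) \left(-1148\right) = 4592$)
$h{\left(n \right)} = 24$ ($h{\left(n \right)} = 24 - 8 \left(n - n\right) = 24 - 0 = 24 + 0 = 24$)
$N = 23675$ ($N = 25 \left(-549 + 1496\right) = 25 \cdot 947 = 23675$)
$\frac{h{\left(a \right)}}{N} = \frac{24}{23675}$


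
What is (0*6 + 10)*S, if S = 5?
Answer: 50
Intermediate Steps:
(0*6 + 10)*S = (0*6 + 10)*5 = (0 + 10)*5 = 10*5 = 50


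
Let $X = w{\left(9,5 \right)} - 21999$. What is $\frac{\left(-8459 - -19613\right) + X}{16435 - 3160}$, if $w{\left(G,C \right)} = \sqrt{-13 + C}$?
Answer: $- \frac{241}{295} + \frac{2 i \sqrt{2}}{13275} \approx -0.81695 + 0.00021306 i$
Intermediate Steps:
$X = -21999 + 2 i \sqrt{2}$ ($X = \sqrt{-13 + 5} - 21999 = \sqrt{-8} - 21999 = 2 i \sqrt{2} - 21999 = -21999 + 2 i \sqrt{2} \approx -21999.0 + 2.8284 i$)
$\frac{\left(-8459 - -19613\right) + X}{16435 - 3160} = \frac{\left(-8459 - -19613\right) - \left(21999 - 2 i \sqrt{2}\right)}{16435 - 3160} = \frac{\left(-8459 + 19613\right) - \left(21999 - 2 i \sqrt{2}\right)}{13275} = \left(11154 - \left(21999 - 2 i \sqrt{2}\right)\right) \frac{1}{13275} = \left(-10845 + 2 i \sqrt{2}\right) \frac{1}{13275} = - \frac{241}{295} + \frac{2 i \sqrt{2}}{13275}$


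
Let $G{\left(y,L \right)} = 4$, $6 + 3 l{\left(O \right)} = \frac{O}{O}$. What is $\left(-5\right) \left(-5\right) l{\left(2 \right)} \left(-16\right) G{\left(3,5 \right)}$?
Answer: $\frac{8000}{3} \approx 2666.7$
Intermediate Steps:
$l{\left(O \right)} = - \frac{5}{3}$ ($l{\left(O \right)} = -2 + \frac{O \frac{1}{O}}{3} = -2 + \frac{1}{3} \cdot 1 = -2 + \frac{1}{3} = - \frac{5}{3}$)
$\left(-5\right) \left(-5\right) l{\left(2 \right)} \left(-16\right) G{\left(3,5 \right)} = \left(-5\right) \left(-5\right) \left(- \frac{5}{3}\right) \left(-16\right) 4 = 25 \left(- \frac{5}{3}\right) \left(-16\right) 4 = \left(- \frac{125}{3}\right) \left(-16\right) 4 = \frac{2000}{3} \cdot 4 = \frac{8000}{3}$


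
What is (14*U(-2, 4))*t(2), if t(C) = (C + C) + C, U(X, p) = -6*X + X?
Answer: 840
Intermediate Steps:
U(X, p) = -5*X
t(C) = 3*C (t(C) = 2*C + C = 3*C)
(14*U(-2, 4))*t(2) = (14*(-5*(-2)))*(3*2) = (14*10)*6 = 140*6 = 840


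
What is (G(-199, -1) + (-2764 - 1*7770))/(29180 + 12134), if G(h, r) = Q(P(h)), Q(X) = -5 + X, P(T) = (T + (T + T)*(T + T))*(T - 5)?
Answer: -32284359/41314 ≈ -781.44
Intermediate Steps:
P(T) = (-5 + T)*(T + 4*T²) (P(T) = (T + (2*T)*(2*T))*(-5 + T) = (T + 4*T²)*(-5 + T) = (-5 + T)*(T + 4*T²))
G(h, r) = -5 + h*(-5 - 19*h + 4*h²)
(G(-199, -1) + (-2764 - 1*7770))/(29180 + 12134) = ((-5 - 1*(-199)*(5 - 4*(-199)² + 19*(-199))) + (-2764 - 1*7770))/(29180 + 12134) = ((-5 - 1*(-199)*(5 - 4*39601 - 3781)) + (-2764 - 7770))/41314 = ((-5 - 1*(-199)*(5 - 158404 - 3781)) - 10534)*(1/41314) = ((-5 - 1*(-199)*(-162180)) - 10534)*(1/41314) = ((-5 - 32273820) - 10534)*(1/41314) = (-32273825 - 10534)*(1/41314) = -32284359*1/41314 = -32284359/41314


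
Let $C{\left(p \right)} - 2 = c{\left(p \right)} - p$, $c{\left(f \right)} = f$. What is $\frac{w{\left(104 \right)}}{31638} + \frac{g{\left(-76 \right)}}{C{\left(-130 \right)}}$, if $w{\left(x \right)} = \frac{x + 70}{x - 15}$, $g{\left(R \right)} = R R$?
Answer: $\frac{1355329765}{469297} \approx 2888.0$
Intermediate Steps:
$g{\left(R \right)} = R^{2}$
$C{\left(p \right)} = 2$ ($C{\left(p \right)} = 2 + \left(p - p\right) = 2 + 0 = 2$)
$w{\left(x \right)} = \frac{70 + x}{-15 + x}$
$\frac{w{\left(104 \right)}}{31638} + \frac{g{\left(-76 \right)}}{C{\left(-130 \right)}} = \frac{\frac{1}{-15 + 104} \left(70 + 104\right)}{31638} + \frac{\left(-76\right)^{2}}{2} = \frac{1}{89} \cdot 174 \cdot \frac{1}{31638} + 5776 \cdot \frac{1}{2} = \frac{1}{89} \cdot 174 \cdot \frac{1}{31638} + 2888 = \frac{174}{89} \cdot \frac{1}{31638} + 2888 = \frac{29}{469297} + 2888 = \frac{1355329765}{469297}$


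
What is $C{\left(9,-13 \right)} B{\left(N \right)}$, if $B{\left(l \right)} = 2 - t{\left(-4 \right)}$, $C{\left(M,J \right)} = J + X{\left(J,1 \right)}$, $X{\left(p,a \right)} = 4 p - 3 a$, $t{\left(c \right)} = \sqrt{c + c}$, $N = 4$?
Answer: $-136 + 136 i \sqrt{2} \approx -136.0 + 192.33 i$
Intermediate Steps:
$t{\left(c \right)} = \sqrt{2} \sqrt{c}$ ($t{\left(c \right)} = \sqrt{2 c} = \sqrt{2} \sqrt{c}$)
$X{\left(p,a \right)} = - 3 a + 4 p$
$C{\left(M,J \right)} = -3 + 5 J$ ($C{\left(M,J \right)} = J + \left(\left(-3\right) 1 + 4 J\right) = J + \left(-3 + 4 J\right) = -3 + 5 J$)
$B{\left(l \right)} = 2 - 2 i \sqrt{2}$ ($B{\left(l \right)} = 2 - \sqrt{2} \sqrt{-4} = 2 - \sqrt{2} \cdot 2 i = 2 - 2 i \sqrt{2}$)
$C{\left(9,-13 \right)} B{\left(N \right)} = \left(-3 + 5 \left(-13\right)\right) \left(2 - 2 i \sqrt{2}\right) = \left(-3 - 65\right) \left(2 - 2 i \sqrt{2}\right) = - 68 \left(2 - 2 i \sqrt{2}\right) = -136 + 136 i \sqrt{2}$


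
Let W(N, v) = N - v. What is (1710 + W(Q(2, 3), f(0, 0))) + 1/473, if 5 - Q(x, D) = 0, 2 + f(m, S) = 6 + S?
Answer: 809304/473 ≈ 1711.0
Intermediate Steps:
f(m, S) = 4 + S (f(m, S) = -2 + (6 + S) = 4 + S)
Q(x, D) = 5 (Q(x, D) = 5 - 1*0 = 5 + 0 = 5)
(1710 + W(Q(2, 3), f(0, 0))) + 1/473 = (1710 + (5 - (4 + 0))) + 1/473 = (1710 + (5 - 1*4)) + 1/473 = (1710 + (5 - 4)) + 1/473 = (1710 + 1) + 1/473 = 1711 + 1/473 = 809304/473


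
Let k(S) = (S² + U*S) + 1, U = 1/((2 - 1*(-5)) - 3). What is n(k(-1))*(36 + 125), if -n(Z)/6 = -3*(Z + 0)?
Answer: 10143/2 ≈ 5071.5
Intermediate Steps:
U = ¼ (U = 1/((2 + 5) - 3) = 1/(7 - 3) = 1/4 = ¼ ≈ 0.25000)
k(S) = 1 + S² + S/4 (k(S) = (S² + S/4) + 1 = 1 + S² + S/4)
n(Z) = 18*Z (n(Z) = -(-18)*(Z + 0) = -(-18)*Z = 18*Z)
n(k(-1))*(36 + 125) = (18*(1 + (-1)² + (¼)*(-1)))*(36 + 125) = (18*(1 + 1 - ¼))*161 = (18*(7/4))*161 = (63/2)*161 = 10143/2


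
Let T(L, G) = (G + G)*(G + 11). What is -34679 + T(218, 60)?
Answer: -26159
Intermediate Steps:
T(L, G) = 2*G*(11 + G) (T(L, G) = (2*G)*(11 + G) = 2*G*(11 + G))
-34679 + T(218, 60) = -34679 + 2*60*(11 + 60) = -34679 + 2*60*71 = -34679 + 8520 = -26159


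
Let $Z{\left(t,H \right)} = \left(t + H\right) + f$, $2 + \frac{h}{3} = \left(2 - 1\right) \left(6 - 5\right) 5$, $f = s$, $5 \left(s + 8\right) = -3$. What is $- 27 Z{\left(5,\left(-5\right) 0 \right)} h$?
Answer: $\frac{4374}{5} \approx 874.8$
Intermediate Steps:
$s = - \frac{43}{5}$ ($s = -8 + \frac{1}{5} \left(-3\right) = -8 - \frac{3}{5} = - \frac{43}{5} \approx -8.6$)
$f = - \frac{43}{5} \approx -8.6$
$h = 9$ ($h = -6 + 3 \left(2 - 1\right) \left(6 - 5\right) 5 = -6 + 3 \cdot 1 \cdot 1 \cdot 5 = -6 + 3 \cdot 1 \cdot 5 = -6 + 3 \cdot 5 = -6 + 15 = 9$)
$Z{\left(t,H \right)} = - \frac{43}{5} + H + t$ ($Z{\left(t,H \right)} = \left(t + H\right) - \frac{43}{5} = \left(H + t\right) - \frac{43}{5} = - \frac{43}{5} + H + t$)
$- 27 Z{\left(5,\left(-5\right) 0 \right)} h = - 27 \left(- \frac{43}{5} - 0 + 5\right) 9 = - 27 \left(- \frac{43}{5} + 0 + 5\right) 9 = \left(-27\right) \left(- \frac{18}{5}\right) 9 = \frac{486}{5} \cdot 9 = \frac{4374}{5}$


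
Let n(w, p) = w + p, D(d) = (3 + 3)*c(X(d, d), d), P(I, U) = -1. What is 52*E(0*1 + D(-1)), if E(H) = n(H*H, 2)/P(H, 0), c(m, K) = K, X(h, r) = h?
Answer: -1976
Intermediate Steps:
D(d) = 6*d (D(d) = (3 + 3)*d = 6*d)
n(w, p) = p + w
E(H) = -2 - H² (E(H) = (2 + H*H)/(-1) = (2 + H²)*(-1) = -2 - H²)
52*E(0*1 + D(-1)) = 52*(-2 - (0*1 + 6*(-1))²) = 52*(-2 - (0 - 6)²) = 52*(-2 - 1*(-6)²) = 52*(-2 - 1*36) = 52*(-2 - 36) = 52*(-38) = -1976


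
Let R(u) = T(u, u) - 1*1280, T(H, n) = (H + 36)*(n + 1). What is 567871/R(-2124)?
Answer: 567871/4431544 ≈ 0.12814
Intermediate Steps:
T(H, n) = (1 + n)*(36 + H) (T(H, n) = (36 + H)*(1 + n) = (1 + n)*(36 + H))
R(u) = -1244 + u² + 37*u (R(u) = (36 + u + 36*u + u*u) - 1*1280 = (36 + u + 36*u + u²) - 1280 = (36 + u² + 37*u) - 1280 = -1244 + u² + 37*u)
567871/R(-2124) = 567871/(-1244 + (-2124)² + 37*(-2124)) = 567871/(-1244 + 4511376 - 78588) = 567871/4431544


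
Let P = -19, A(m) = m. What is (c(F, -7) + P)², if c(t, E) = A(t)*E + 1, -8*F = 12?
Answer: 225/4 ≈ 56.250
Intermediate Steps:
F = -3/2 (F = -⅛*12 = -3/2 ≈ -1.5000)
c(t, E) = 1 + E*t (c(t, E) = t*E + 1 = E*t + 1 = 1 + E*t)
(c(F, -7) + P)² = ((1 - 7*(-3/2)) - 19)² = ((1 + 21/2) - 19)² = (23/2 - 19)² = (-15/2)² = 225/4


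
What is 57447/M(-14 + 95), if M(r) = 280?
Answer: 57447/280 ≈ 205.17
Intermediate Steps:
57447/M(-14 + 95) = 57447/280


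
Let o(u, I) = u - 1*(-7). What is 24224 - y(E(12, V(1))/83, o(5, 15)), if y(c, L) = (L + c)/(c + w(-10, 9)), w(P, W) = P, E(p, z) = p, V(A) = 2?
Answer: 9908120/409 ≈ 24225.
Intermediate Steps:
o(u, I) = 7 + u (o(u, I) = u + 7 = 7 + u)
y(c, L) = (L + c)/(-10 + c) (y(c, L) = (L + c)/(c - 10) = (L + c)/(-10 + c))
24224 - y(E(12, V(1))/83, o(5, 15)) = 24224 - ((7 + 5) + 12/83)/(-10 + 12/83) = 24224 - (12 + 12*(1/83))/(-10 + 12*(1/83)) = 24224 - (12 + 12/83)/(-10 + 12/83) = 24224 - 1008/((-818/83)*83) = 24224 - (-83)*1008/(818*83) = 24224 - 1*(-504/409) = 24224 + 504/409 = 9908120/409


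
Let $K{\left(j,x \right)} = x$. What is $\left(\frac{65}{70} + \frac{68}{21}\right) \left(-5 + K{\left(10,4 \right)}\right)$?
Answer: $- \frac{25}{6} \approx -4.1667$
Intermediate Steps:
$\left(\frac{65}{70} + \frac{68}{21}\right) \left(-5 + K{\left(10,4 \right)}\right) = \left(\frac{65}{70} + \frac{68}{21}\right) \left(-5 + 4\right) = \left(65 \cdot \frac{1}{70} + 68 \cdot \frac{1}{21}\right) \left(-1\right) = \left(\frac{13}{14} + \frac{68}{21}\right) \left(-1\right) = \frac{25}{6} \left(-1\right) = - \frac{25}{6}$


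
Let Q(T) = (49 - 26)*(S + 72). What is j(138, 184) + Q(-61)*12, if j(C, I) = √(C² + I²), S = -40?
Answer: 9062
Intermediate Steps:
Q(T) = 736 (Q(T) = (49 - 26)*(-40 + 72) = 23*32 = 736)
j(138, 184) + Q(-61)*12 = √(138² + 184²) + 736*12 = √(19044 + 33856) + 8832 = √52900 + 8832 = 230 + 8832 = 9062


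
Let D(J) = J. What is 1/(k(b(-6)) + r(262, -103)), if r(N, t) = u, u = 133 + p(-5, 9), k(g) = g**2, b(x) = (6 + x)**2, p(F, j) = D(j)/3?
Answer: 1/136 ≈ 0.0073529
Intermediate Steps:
p(F, j) = j/3
u = 136 (u = 133 + (1/3)*9 = 133 + 3 = 136)
r(N, t) = 136
1/(k(b(-6)) + r(262, -103)) = 1/(((6 - 6)**2)**2 + 136) = 1/((0**2)**2 + 136) = 1/(0**2 + 136) = 1/(0 + 136) = 1/136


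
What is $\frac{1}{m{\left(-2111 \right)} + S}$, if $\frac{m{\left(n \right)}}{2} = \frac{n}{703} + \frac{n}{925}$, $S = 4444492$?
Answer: $\frac{17575}{78111761132} \approx 2.25 \cdot 10^{-7}$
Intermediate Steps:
$m{\left(n \right)} = \frac{88 n}{17575}$ ($m{\left(n \right)} = 2 \left(\frac{n}{703} + \frac{n}{925}\right) = 2 \frac{44 n}{17575} = \frac{88 n}{17575}$)
$\frac{1}{m{\left(-2111 \right)} + S} = \frac{1}{\frac{88}{17575} \left(-2111\right) + 4444492} = \frac{1}{- \frac{185768}{17575} + 4444492} = \frac{1}{\frac{78111761132}{17575}} = \frac{17575}{78111761132}$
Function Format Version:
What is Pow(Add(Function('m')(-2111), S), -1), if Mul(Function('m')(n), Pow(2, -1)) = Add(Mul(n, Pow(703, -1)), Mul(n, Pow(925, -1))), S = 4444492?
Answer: Rational(17575, 78111761132) ≈ 2.2500e-7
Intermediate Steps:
Function('m')(n) = Mul(Rational(88, 17575), n) (Function('m')(n) = Mul(2, Add(Mul(n, Pow(703, -1)), Mul(n, Pow(925, -1)))) = Mul(2, Add(Mul(n, Rational(1, 703)), Mul(n, Rational(1, 925)))) = Mul(2, Add(Mul(Rational(1, 703), n), Mul(Rational(1, 925), n))) = Mul(2, Mul(Rational(44, 17575), n)) = Mul(Rational(88, 17575), n))
Pow(Add(Function('m')(-2111), S), -1) = Pow(Add(Mul(Rational(88, 17575), -2111), 4444492), -1) = Pow(Add(Rational(-185768, 17575), 4444492), -1) = Pow(Rational(78111761132, 17575), -1) = Rational(17575, 78111761132)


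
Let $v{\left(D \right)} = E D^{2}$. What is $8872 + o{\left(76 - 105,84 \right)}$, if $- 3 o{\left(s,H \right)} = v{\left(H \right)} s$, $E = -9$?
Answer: $-605000$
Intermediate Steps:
$v{\left(D \right)} = - 9 D^{2}$
$o{\left(s,H \right)} = 3 s H^{2}$ ($o{\left(s,H \right)} = - \frac{- 9 H^{2} s}{3} = - \frac{\left(-9\right) s H^{2}}{3} = 3 s H^{2}$)
$8872 + o{\left(76 - 105,84 \right)} = 8872 + 3 \left(76 - 105\right) 84^{2} = 8872 + 3 \left(-29\right) 7056 = 8872 - 613872 = -605000$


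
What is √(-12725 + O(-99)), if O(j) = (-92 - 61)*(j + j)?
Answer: √17569 ≈ 132.55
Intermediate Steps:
O(j) = -306*j
√(-12725 + O(-99)) = √(-12725 - 306*(-99)) = √(-12725 + 30294) = √17569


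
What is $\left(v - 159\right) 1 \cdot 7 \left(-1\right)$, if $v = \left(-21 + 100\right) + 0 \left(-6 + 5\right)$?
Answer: $560$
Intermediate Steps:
$v = 79$ ($v = 79 + 0 \left(-1\right) = 79 + 0 = 79$)
$\left(v - 159\right) 1 \cdot 7 \left(-1\right) = \left(79 - 159\right) 1 \cdot 7 \left(-1\right) = - 80 \cdot 7 \left(-1\right) = \left(-80\right) \left(-7\right) = 560$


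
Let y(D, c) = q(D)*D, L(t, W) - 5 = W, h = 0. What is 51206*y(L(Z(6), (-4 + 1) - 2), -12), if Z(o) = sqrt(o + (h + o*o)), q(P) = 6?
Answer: 0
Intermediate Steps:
Z(o) = sqrt(o + o**2) (Z(o) = sqrt(o + (0 + o*o)) = sqrt(o + (0 + o**2)) = sqrt(o + o**2))
L(t, W) = 5 + W
y(D, c) = 6*D
51206*y(L(Z(6), (-4 + 1) - 2), -12) = 51206*(6*(5 + ((-4 + 1) - 2))) = 51206*(6*(5 + (-3 - 2))) = 51206*(6*(5 - 5)) = 51206*(6*0) = 51206*0 = 0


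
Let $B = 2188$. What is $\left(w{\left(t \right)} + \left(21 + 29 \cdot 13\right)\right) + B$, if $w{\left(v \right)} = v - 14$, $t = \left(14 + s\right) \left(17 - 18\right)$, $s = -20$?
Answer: $2578$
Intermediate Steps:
$t = 6$ ($t = \left(14 - 20\right) \left(17 - 18\right) = \left(-6\right) \left(-1\right) = 6$)
$w{\left(v \right)} = -14 + v$
$\left(w{\left(t \right)} + \left(21 + 29 \cdot 13\right)\right) + B = \left(\left(-14 + 6\right) + \left(21 + 29 \cdot 13\right)\right) + 2188 = \left(-8 + \left(21 + 377\right)\right) + 2188 = \left(-8 + 398\right) + 2188 = 390 + 2188 = 2578$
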